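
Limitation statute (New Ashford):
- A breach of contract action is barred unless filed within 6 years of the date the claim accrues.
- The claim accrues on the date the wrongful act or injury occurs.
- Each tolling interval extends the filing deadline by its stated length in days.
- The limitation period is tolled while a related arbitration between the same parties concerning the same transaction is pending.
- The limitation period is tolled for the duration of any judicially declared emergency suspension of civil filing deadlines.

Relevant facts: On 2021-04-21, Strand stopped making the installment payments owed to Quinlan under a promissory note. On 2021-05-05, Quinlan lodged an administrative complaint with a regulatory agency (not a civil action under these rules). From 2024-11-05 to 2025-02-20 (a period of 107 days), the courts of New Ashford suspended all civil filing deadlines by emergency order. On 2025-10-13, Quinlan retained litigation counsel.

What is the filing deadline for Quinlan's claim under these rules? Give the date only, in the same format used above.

2027-08-06

The claim accrued on 2021-04-21, when the wrongful act occurred.
Adding the 6 years base period to 2021-04-21 gives a deadline of 2027-04-21, before any tolling.
Because the emergency suspension of filing deadlines ran from 2024-11-05 to 2025-02-20, the deadline is extended by 107 days to 2027-08-06.
Nothing else in the chronology tolls or restarts the period.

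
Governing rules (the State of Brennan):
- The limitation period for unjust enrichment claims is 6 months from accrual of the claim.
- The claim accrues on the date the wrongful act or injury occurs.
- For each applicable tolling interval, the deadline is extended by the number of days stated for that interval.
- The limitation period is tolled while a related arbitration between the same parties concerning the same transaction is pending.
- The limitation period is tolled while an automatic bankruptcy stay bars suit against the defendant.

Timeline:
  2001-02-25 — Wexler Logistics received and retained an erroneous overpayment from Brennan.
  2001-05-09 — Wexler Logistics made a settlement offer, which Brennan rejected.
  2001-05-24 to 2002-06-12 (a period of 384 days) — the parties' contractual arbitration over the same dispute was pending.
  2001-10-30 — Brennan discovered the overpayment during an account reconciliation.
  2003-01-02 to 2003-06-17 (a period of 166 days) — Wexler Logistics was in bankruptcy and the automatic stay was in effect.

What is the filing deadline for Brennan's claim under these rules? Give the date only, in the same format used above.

2002-09-13

Accrual is governed by the date of the act, so the period began to run on 2001-02-25; the later discovery on 2001-10-30 is irrelevant under the stated rule.
The untolled deadline — 6 months after 2001-02-25 — is 2001-08-25.
Because the pending related arbitration ran from 2001-05-24 to 2002-06-12, the deadline is extended by 384 days to 2002-09-13.
By the time the automatic bankruptcy stay began on 2003-01-02, the limitation period had already expired on 2002-09-13; that interval cannot revive it.
None of the other events listed affects the running of the period under the stated rules.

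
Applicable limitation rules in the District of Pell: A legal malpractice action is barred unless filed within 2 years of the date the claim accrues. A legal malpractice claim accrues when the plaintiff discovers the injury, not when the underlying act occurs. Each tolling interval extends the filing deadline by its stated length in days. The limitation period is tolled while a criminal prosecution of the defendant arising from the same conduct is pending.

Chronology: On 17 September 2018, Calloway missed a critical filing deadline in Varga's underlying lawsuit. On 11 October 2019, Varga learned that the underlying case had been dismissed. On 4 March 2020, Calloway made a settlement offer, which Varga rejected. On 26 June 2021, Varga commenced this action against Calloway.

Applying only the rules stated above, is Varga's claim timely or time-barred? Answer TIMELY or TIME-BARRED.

The claim did not accrue until Varga discovered the injury on 11 October 2019; the 17 September 2018 act date does not start the clock under the stated rule.
Adding the 2 years base period to 11 October 2019 gives a deadline of 11 October 2021, before any tolling.
Nothing else in the chronology tolls or restarts the period.
Filing on 26 June 2021 beat the 11 October 2021 deadline — the action is timely.

TIMELY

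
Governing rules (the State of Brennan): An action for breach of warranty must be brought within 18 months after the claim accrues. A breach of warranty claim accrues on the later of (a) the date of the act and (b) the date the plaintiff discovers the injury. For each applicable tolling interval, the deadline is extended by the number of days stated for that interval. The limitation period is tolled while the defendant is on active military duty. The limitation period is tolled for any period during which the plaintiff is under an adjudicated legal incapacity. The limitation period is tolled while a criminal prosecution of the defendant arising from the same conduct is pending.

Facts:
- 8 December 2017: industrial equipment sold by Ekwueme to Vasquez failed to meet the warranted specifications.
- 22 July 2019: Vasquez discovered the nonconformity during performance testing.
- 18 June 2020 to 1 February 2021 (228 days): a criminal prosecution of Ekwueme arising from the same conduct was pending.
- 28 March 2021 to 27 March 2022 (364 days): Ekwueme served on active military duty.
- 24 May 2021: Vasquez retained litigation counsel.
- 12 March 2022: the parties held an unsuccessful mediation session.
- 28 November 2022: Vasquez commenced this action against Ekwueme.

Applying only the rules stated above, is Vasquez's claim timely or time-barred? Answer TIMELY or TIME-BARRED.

The claim accrued on 22 July 2019 — the later of the 8 December 2017 act and the 22 July 2019 discovery.
18 months from 22 July 2019 is 22 January 2021.
The period was tolled for 228 days by the pending criminal prosecution (18 June 2020 to 1 February 2021), pushing the deadline to 7 September 2021.
Because the defendant's active military service ran from 28 March 2021 to 27 March 2022, the deadline is extended by 364 days to 6 September 2022.
The other events in the timeline have no effect on the limitation period under the stated rules.
Vasquez filed on 28 November 2022, after the 6 September 2022 deadline, so the action is time-barred.

TIME-BARRED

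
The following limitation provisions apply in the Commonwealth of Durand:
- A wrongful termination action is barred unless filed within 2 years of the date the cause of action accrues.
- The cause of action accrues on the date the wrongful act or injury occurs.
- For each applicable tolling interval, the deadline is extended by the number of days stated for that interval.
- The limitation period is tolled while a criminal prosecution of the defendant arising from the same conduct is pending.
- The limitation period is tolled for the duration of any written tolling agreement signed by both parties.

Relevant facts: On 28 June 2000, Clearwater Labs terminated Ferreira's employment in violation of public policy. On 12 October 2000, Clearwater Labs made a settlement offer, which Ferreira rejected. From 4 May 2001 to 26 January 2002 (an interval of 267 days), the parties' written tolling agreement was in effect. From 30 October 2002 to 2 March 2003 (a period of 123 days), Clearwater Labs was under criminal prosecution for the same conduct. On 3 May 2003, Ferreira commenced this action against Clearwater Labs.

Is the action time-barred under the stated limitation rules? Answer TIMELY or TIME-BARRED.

The cause of action accrued on 28 June 2000, the date of the act.
The untolled deadline — 2 years after 28 June 2000 — is 28 June 2002.
The period was tolled for 267 days by the written tolling agreement (4 May 2001 to 26 January 2002), pushing the deadline to 22 March 2003.
The pending criminal prosecution from 30 October 2002 to 2 March 2003 tolled the period for 123 days, extending the deadline to 23 July 2003.
None of the other events listed affects the running of the period under the stated rules.
Ferreira filed on 3 May 2003, before the 23 July 2003 deadline, so the action is timely.

TIMELY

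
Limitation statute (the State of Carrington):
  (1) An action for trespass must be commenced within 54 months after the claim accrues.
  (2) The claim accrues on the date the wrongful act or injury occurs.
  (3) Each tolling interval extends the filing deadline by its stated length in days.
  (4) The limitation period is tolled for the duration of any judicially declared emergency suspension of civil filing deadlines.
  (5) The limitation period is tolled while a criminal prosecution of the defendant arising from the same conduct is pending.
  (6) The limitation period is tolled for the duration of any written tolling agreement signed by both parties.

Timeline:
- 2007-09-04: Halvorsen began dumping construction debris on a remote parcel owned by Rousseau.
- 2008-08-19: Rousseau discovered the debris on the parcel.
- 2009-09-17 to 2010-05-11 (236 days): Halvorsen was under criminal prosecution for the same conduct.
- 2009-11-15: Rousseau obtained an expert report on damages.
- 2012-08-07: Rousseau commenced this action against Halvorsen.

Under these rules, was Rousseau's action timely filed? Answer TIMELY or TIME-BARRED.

TIMELY

The claim accrued on 2007-09-04, when the wrongful act occurred; under the stated occurrence rule the 2008-08-19 discovery does not delay accrual.
54 months from 2007-09-04 is 2012-03-04.
The pending criminal prosecution from 2009-09-17 to 2010-05-11 tolled the period for 236 days, extending the deadline to 2012-10-26.
None of the other events listed affects the running of the period under the stated rules.
Rousseau filed on 2012-08-07, before the 2012-10-26 deadline, so the action is timely.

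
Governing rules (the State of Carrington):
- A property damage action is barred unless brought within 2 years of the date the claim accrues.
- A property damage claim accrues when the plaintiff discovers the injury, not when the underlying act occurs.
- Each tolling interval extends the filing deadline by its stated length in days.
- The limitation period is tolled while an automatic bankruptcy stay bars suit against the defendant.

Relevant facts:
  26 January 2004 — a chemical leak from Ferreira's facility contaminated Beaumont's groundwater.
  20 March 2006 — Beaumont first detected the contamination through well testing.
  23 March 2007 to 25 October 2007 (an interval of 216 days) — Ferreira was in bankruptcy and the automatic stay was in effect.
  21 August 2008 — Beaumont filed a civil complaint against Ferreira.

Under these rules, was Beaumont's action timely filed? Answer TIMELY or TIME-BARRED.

TIMELY

Accrual is tied to discovery, so the period began on 20 March 2006 rather than on 26 January 2004 when the act occurred.
The untolled deadline — 2 years after 20 March 2006 — is 20 March 2008.
Because the automatic bankruptcy stay ran from 23 March 2007 to 25 October 2007, the deadline is extended by 216 days to 22 October 2008.
Filing on 21 August 2008 beat the 22 October 2008 deadline — the action is timely.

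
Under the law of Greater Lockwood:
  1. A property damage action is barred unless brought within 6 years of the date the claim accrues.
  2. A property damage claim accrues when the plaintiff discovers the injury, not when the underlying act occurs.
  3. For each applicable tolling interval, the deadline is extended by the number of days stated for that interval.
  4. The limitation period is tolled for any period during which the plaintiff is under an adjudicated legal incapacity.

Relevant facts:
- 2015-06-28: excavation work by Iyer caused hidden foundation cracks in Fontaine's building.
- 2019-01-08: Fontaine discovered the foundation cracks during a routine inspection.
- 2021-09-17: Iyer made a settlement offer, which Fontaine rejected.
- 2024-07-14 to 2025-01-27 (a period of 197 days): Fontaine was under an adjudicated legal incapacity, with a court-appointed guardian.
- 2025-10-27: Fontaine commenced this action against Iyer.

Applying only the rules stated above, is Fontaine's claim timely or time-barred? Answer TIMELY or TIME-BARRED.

Accrual is tied to discovery, so the period began on 2019-01-08 rather than on 2015-06-28 when the act occurred.
6 years from 2019-01-08 is 2025-01-08.
The period was tolled for 197 days by the plaintiff's legal incapacity (2024-07-14 to 2025-01-27), pushing the deadline to 2025-07-24.
Nothing else in the chronology tolls or restarts the period.
Filing on 2025-10-27 missed the 2025-07-24 deadline — the action is time-barred.

TIME-BARRED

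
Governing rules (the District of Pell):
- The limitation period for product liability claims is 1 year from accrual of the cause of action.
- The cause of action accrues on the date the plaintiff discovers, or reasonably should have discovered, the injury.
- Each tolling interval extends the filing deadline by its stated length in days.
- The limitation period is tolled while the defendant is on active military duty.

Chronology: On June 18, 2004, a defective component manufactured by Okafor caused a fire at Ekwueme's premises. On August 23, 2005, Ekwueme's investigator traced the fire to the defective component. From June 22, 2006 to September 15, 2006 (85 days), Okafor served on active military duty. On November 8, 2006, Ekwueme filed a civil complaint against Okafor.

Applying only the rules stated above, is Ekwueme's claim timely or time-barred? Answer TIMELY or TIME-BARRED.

Accrual is tied to discovery, so the period began on August 23, 2005 rather than on June 18, 2004 when the act occurred.
Adding the 1 year base period to August 23, 2005 gives a deadline of August 23, 2006, before any tolling.
Because the defendant's active military service ran from June 22, 2006 to September 15, 2006, the deadline is extended by 85 days to November 16, 2006.
The November 8, 2006 filing precedes the November 16, 2006 deadline; the claim is timely.

TIMELY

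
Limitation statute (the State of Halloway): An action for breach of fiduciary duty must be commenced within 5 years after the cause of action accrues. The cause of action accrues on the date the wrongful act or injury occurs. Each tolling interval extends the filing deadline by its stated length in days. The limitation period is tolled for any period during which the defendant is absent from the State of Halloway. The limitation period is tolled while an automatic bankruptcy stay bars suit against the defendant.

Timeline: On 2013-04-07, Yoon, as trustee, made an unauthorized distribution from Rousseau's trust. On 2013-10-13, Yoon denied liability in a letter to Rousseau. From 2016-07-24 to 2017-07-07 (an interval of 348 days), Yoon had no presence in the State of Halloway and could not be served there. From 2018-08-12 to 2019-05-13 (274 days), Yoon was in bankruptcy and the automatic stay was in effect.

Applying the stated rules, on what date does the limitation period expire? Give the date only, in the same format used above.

The limitation period began to run on 2013-04-07.
Adding the 5 years base period to 2013-04-07 gives a deadline of 2018-04-07, before any tolling.
Because the defendant's absence from the jurisdiction ran from 2016-07-24 to 2017-07-07, the deadline is extended by 348 days to 2019-03-21.
Because the automatic bankruptcy stay ran from 2018-08-12 to 2019-05-13, the deadline is extended by 274 days to 2019-12-20.
The other events in the timeline have no effect on the limitation period under the stated rules.

2019-12-20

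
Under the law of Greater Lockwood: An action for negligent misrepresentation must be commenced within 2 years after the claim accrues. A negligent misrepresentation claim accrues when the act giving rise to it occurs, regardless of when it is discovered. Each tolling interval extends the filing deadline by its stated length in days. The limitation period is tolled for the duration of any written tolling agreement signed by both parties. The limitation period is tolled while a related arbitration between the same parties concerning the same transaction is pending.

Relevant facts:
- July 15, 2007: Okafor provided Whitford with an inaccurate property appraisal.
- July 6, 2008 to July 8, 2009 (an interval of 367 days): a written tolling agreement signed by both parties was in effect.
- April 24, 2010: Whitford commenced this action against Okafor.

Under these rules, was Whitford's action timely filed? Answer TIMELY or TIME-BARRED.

TIMELY

The claim accrued on July 15, 2007, when the wrongful act occurred.
Adding the 2 years base period to July 15, 2007 gives a deadline of July 15, 2009, before any tolling.
The written tolling agreement from July 6, 2008 to July 8, 2009 tolled the period for 367 days, extending the deadline to July 17, 2010.
Filing on April 24, 2010 beat the July 17, 2010 deadline — the action is timely.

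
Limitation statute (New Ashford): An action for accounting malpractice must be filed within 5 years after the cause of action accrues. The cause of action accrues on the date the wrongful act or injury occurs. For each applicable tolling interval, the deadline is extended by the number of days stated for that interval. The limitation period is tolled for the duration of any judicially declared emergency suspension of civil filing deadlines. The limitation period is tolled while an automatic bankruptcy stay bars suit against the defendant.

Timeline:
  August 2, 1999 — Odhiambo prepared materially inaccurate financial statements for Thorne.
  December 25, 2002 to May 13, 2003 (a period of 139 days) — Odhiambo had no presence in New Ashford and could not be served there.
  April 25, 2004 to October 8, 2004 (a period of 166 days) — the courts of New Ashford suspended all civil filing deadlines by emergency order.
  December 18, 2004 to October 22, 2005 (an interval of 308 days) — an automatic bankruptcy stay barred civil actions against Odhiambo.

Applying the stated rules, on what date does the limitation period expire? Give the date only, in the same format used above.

November 19, 2005

The cause of action accrued on August 2, 1999, the date of the act.
The untolled deadline — 5 years after August 2, 1999 — is August 2, 2004.
The emergency suspension of filing deadlines from April 25, 2004 to October 8, 2004 tolled the period for 166 days, extending the deadline to January 15, 2005.
The period was tolled for 308 days by the automatic bankruptcy stay (December 18, 2004 to October 22, 2005), pushing the deadline to November 19, 2005.
The defendant's absence from the jurisdiction from December 25, 2002 to May 13, 2003 does not toll the period, because no stated rule makes the defendant's absence a tolling event.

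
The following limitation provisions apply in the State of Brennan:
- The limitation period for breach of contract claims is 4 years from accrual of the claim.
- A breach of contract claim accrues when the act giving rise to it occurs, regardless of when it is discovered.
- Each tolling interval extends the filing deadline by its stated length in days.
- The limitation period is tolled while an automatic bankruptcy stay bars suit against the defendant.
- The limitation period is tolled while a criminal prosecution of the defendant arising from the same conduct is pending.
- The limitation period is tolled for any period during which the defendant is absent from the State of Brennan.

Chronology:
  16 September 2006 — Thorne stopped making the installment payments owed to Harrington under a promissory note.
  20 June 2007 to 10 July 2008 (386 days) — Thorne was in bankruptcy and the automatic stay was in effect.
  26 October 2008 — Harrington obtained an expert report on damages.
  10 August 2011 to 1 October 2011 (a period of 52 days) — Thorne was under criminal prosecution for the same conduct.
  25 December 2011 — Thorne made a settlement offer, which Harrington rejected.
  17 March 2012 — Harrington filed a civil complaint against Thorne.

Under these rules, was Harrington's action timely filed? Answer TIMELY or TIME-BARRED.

The claim accrued on 16 September 2006, the date of the act.
The untolled deadline — 4 years after 16 September 2006 — is 16 September 2010.
The period was tolled for 386 days by the automatic bankruptcy stay (20 June 2007 to 10 July 2008), pushing the deadline to 7 October 2011.
The pending criminal prosecution from 10 August 2011 to 1 October 2011 tolled the period for 52 days, extending the deadline to 28 November 2011.
The other events in the timeline have no effect on the limitation period under the stated rules.
The 17 March 2012 filing falls after the 28 November 2011 deadline; the claim is time-barred.

TIME-BARRED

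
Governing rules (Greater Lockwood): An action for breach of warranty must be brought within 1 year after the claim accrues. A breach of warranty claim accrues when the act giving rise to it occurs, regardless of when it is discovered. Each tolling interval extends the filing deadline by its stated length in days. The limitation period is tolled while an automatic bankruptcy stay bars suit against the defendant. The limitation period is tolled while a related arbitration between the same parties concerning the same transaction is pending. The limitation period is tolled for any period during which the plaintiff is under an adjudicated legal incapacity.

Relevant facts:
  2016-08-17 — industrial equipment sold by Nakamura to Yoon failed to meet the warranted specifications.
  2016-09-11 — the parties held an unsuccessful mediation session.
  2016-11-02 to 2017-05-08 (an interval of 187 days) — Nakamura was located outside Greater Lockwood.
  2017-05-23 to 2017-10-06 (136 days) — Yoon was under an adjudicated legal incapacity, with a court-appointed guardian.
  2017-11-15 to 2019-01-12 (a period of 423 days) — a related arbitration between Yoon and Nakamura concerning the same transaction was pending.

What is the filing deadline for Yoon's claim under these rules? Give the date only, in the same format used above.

2019-02-27

The limitation period began to run on 2016-08-17.
The untolled deadline — 1 year after 2016-08-17 — is 2017-08-17.
Because the plaintiff's legal incapacity ran from 2017-05-23 to 2017-10-06, the deadline is extended by 136 days to 2017-12-31.
Because the pending related arbitration ran from 2017-11-15 to 2019-01-12, the deadline is extended by 423 days to 2019-02-27.
The defendant's absence from the jurisdiction from 2016-11-02 to 2017-05-08 does not toll the period, because no stated rule makes the defendant's absence a tolling event.
None of the other events listed affects the running of the period under the stated rules.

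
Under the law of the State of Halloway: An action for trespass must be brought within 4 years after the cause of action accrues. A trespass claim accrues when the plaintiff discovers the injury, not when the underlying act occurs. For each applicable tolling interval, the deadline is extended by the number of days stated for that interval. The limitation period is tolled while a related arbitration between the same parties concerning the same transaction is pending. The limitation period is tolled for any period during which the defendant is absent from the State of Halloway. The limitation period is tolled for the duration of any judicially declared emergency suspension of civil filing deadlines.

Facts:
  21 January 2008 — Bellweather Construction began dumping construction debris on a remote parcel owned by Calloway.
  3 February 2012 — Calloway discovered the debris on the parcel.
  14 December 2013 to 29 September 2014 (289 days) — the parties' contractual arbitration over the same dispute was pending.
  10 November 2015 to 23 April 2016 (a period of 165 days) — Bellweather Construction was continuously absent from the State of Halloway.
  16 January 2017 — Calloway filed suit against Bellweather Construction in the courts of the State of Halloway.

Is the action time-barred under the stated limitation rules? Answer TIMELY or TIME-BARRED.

TIMELY

The claim did not accrue until Calloway discovered the injury on 3 February 2012; the 21 January 2008 act date does not start the clock under the stated rule.
Adding the 4 years base period to 3 February 2012 gives a deadline of 3 February 2016, before any tolling.
Because the pending related arbitration ran from 14 December 2013 to 29 September 2014, the deadline is extended by 289 days to 18 November 2016.
The period was tolled for 165 days by the defendant's absence from the jurisdiction (10 November 2015 to 23 April 2016), pushing the deadline to 2 May 2017.
The 16 January 2017 filing precedes the 2 May 2017 deadline; the claim is timely.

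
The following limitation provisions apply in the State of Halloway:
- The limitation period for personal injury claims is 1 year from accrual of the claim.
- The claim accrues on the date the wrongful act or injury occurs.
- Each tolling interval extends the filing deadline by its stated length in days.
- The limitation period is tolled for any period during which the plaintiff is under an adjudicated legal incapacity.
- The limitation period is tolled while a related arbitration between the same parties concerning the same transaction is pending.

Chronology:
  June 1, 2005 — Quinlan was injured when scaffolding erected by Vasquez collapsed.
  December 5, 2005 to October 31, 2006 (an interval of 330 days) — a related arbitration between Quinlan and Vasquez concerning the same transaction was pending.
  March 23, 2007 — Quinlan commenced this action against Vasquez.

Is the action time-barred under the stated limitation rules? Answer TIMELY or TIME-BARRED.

TIMELY

The claim accrued on June 1, 2005, the date of the act.
1 year from June 1, 2005 is June 1, 2006.
The pending related arbitration from December 5, 2005 to October 31, 2006 tolled the period for 330 days, extending the deadline to April 27, 2007.
Filing on March 23, 2007 beat the April 27, 2007 deadline — the action is timely.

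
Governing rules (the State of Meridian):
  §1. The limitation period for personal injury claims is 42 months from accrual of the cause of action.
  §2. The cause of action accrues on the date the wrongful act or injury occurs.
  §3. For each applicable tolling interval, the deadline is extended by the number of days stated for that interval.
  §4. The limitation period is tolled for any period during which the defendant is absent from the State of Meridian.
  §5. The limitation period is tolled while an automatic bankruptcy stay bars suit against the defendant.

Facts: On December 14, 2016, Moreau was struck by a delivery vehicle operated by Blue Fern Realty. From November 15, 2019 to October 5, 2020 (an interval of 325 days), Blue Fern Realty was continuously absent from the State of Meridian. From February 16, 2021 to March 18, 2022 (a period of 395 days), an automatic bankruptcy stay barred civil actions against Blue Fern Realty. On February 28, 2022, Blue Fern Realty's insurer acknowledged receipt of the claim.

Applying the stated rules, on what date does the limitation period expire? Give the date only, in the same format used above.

June 4, 2022

The limitation period began to run on December 14, 2016.
42 months from December 14, 2016 is June 14, 2020.
The period was tolled for 325 days by the defendant's absence from the jurisdiction (November 15, 2019 to October 5, 2020), pushing the deadline to May 5, 2021.
The automatic bankruptcy stay from February 16, 2021 to March 18, 2022 tolled the period for 395 days, extending the deadline to June 4, 2022.
Nothing else in the chronology tolls or restarts the period.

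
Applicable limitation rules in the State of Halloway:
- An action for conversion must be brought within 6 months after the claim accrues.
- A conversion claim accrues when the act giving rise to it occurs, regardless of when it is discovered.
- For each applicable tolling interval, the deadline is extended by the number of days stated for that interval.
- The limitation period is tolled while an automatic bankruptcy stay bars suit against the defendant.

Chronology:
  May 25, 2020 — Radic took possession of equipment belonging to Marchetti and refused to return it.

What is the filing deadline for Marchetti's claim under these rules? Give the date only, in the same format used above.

November 25, 2020

The claim accrued on May 25, 2020, the date of the act.
Adding the 6 months base period to May 25, 2020 gives a deadline of November 25, 2020, before any tolling.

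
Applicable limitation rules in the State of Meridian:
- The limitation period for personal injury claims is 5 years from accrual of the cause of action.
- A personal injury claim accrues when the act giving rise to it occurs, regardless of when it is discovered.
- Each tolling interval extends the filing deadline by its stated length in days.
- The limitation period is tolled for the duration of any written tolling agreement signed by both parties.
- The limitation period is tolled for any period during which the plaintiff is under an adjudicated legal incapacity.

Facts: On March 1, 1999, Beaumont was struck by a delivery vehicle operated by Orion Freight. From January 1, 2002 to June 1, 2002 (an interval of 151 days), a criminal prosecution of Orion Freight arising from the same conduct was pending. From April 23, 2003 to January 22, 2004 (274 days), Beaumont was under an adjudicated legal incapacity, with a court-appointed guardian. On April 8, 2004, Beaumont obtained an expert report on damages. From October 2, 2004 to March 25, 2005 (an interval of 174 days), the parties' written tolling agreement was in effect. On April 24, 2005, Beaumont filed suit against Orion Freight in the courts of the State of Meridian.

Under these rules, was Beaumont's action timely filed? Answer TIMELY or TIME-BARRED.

The claim accrued on March 1, 1999, when the wrongful act occurred.
5 years from March 1, 1999 is March 1, 2004.
The plaintiff's legal incapacity from April 23, 2003 to January 22, 2004 tolled the period for 274 days, extending the deadline to November 30, 2004.
The written tolling agreement from October 2, 2004 to March 25, 2005 tolled the period for 174 days, extending the deadline to May 23, 2005.
The pending criminal prosecution from January 1, 2002 to June 1, 2002 does not toll the period, because no stated rule makes a criminal prosecution a tolling event.
Nothing else in the chronology tolls or restarts the period.
Beaumont filed on April 24, 2005, before the May 23, 2005 deadline, so the action is timely.

TIMELY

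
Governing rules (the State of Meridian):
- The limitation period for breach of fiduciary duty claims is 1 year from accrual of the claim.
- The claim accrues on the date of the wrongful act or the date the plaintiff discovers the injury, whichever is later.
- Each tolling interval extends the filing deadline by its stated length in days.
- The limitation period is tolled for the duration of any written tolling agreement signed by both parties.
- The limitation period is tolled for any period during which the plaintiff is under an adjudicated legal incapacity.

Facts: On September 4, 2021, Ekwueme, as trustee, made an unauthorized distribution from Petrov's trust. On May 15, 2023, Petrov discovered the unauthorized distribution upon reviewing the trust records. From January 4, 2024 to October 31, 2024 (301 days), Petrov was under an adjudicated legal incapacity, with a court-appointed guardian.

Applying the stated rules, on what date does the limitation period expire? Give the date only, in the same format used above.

March 12, 2025

Because discovery on May 15, 2023 post-dates the September 4, 2021 act, accrual under the later-of rule falls on May 15, 2023.
1 year from May 15, 2023 is May 15, 2024.
The period was tolled for 301 days by the plaintiff's legal incapacity (January 4, 2024 to October 31, 2024), pushing the deadline to March 12, 2025.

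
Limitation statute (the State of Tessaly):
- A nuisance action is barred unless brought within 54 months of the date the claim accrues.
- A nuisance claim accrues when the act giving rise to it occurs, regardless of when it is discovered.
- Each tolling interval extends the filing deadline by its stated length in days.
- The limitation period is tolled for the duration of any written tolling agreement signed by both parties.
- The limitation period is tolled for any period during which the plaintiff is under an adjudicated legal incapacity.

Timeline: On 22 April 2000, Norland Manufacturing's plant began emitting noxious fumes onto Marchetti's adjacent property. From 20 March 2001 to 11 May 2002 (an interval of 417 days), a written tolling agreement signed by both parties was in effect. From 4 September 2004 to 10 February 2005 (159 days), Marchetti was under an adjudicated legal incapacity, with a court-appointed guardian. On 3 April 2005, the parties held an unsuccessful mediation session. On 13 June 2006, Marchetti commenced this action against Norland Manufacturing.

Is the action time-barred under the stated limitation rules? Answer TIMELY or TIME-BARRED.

The claim accrued on 22 April 2000, the date of the act.
Adding the 54 months base period to 22 April 2000 gives a deadline of 22 October 2004, before any tolling.
The written tolling agreement from 20 March 2001 to 11 May 2002 tolled the period for 417 days, extending the deadline to 13 December 2005.
The plaintiff's legal incapacity from 4 September 2004 to 10 February 2005 tolled the period for 159 days, extending the deadline to 21 May 2006.
The other events in the timeline have no effect on the limitation period under the stated rules.
Marchetti filed on 13 June 2006, after the 21 May 2006 deadline, so the action is time-barred.

TIME-BARRED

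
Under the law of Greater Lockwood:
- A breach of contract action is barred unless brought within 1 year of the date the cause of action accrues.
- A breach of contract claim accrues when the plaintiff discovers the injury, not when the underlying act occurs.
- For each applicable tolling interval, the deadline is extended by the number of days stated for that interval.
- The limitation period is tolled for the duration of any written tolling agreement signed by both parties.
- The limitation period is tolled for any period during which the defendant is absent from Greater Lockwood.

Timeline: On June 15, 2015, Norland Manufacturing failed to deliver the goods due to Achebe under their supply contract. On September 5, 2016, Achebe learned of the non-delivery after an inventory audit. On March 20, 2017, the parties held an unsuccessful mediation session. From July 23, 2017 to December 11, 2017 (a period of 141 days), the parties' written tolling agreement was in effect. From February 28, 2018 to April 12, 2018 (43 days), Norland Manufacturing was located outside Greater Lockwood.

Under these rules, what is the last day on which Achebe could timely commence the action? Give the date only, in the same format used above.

The claim did not accrue until Achebe discovered the injury on September 5, 2016; the June 15, 2015 act date does not start the clock under the stated rule.
1 year from September 5, 2016 is September 5, 2017.
The period was tolled for 141 days by the written tolling agreement (July 23, 2017 to December 11, 2017), pushing the deadline to January 24, 2018.
The defendant's absence from the jurisdiction from February 28, 2018 to April 12, 2018 began after the period had already run on January 24, 2018, so it has no tolling effect.
Nothing else in the chronology tolls or restarts the period.

January 24, 2018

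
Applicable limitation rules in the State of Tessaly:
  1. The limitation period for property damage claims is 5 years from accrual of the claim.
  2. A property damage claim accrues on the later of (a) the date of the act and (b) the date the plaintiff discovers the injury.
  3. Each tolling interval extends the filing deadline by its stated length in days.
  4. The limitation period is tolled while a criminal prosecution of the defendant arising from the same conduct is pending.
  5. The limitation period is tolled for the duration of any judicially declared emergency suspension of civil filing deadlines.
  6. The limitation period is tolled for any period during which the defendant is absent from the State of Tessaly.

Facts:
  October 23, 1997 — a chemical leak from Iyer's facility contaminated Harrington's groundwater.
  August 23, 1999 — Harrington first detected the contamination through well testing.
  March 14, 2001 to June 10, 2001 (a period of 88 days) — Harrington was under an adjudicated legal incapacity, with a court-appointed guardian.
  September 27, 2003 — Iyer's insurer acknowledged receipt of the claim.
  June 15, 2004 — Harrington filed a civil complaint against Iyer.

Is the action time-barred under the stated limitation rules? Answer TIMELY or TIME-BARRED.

Taking the later of the act (October 23, 1997) and discovery (August 23, 1999), the claim accrued on August 23, 1999.
5 years from August 23, 1999 is August 23, 2004.
The plaintiff's legal incapacity from March 14, 2001 to June 10, 2001 does not toll the period, because no stated rule makes the plaintiff's incapacity a tolling event.
Nothing else in the chronology tolls or restarts the period.
Harrington filed on June 15, 2004, before the August 23, 2004 deadline, so the action is timely.

TIMELY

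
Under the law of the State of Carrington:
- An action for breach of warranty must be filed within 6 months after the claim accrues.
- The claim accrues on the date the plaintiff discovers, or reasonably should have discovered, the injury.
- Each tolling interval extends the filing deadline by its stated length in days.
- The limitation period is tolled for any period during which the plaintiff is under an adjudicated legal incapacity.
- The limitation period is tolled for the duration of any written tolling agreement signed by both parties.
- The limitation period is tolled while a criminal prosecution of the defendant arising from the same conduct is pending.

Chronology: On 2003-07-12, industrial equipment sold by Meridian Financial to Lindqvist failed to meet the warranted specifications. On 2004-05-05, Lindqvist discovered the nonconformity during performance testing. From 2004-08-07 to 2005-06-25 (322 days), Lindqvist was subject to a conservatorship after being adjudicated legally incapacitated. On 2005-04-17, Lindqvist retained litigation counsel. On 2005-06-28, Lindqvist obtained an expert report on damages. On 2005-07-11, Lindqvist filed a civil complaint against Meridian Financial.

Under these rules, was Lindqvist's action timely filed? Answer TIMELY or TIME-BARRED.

The claim did not accrue until Lindqvist discovered the injury on 2004-05-05; the 2003-07-12 act date does not start the clock under the stated rule.
The untolled deadline — 6 months after 2004-05-05 — is 2004-11-05.
Because the plaintiff's legal incapacity ran from 2004-08-07 to 2005-06-25, the deadline is extended by 322 days to 2005-09-23.
The other events in the timeline have no effect on the limitation period under the stated rules.
Filing on 2005-07-11 beat the 2005-09-23 deadline — the action is timely.

TIMELY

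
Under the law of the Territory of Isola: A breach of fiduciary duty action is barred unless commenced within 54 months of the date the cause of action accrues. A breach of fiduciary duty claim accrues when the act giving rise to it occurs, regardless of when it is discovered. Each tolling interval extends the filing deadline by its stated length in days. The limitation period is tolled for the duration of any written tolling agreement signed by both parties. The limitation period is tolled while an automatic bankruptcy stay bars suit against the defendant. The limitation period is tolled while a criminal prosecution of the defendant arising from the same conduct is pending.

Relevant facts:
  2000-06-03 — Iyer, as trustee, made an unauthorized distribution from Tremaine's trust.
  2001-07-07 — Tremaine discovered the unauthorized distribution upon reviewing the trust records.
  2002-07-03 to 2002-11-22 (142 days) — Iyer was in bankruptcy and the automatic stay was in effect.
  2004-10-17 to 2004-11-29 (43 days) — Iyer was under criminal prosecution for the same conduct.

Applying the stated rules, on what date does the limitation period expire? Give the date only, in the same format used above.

The claim accrued on 2000-06-03, when the wrongful act occurred; under the stated occurrence rule the 2001-07-07 discovery does not delay accrual.
Adding the 54 months base period to 2000-06-03 gives a deadline of 2004-12-03, before any tolling.
The automatic bankruptcy stay from 2002-07-03 to 2002-11-22 tolled the period for 142 days, extending the deadline to 2005-04-24.
The pending criminal prosecution from 2004-10-17 to 2004-11-29 tolled the period for 43 days, extending the deadline to 2005-06-06.

2005-06-06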